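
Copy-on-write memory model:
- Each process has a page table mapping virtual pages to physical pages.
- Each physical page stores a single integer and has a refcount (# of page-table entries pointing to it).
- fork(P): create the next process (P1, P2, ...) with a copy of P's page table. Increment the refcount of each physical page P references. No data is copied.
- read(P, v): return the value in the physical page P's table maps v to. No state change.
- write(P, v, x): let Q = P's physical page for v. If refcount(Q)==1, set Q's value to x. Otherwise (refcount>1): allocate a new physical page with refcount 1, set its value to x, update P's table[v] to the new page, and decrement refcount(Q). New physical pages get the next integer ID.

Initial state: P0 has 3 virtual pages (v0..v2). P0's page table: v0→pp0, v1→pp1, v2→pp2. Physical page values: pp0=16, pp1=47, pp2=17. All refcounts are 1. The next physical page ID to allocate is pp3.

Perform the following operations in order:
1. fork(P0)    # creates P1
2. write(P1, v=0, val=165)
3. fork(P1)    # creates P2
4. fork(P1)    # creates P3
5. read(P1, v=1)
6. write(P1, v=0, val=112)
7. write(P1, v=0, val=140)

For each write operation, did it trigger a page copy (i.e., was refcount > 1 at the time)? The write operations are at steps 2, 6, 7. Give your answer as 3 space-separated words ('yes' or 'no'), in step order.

Op 1: fork(P0) -> P1. 3 ppages; refcounts: pp0:2 pp1:2 pp2:2
Op 2: write(P1, v0, 165). refcount(pp0)=2>1 -> COPY to pp3. 4 ppages; refcounts: pp0:1 pp1:2 pp2:2 pp3:1
Op 3: fork(P1) -> P2. 4 ppages; refcounts: pp0:1 pp1:3 pp2:3 pp3:2
Op 4: fork(P1) -> P3. 4 ppages; refcounts: pp0:1 pp1:4 pp2:4 pp3:3
Op 5: read(P1, v1) -> 47. No state change.
Op 6: write(P1, v0, 112). refcount(pp3)=3>1 -> COPY to pp4. 5 ppages; refcounts: pp0:1 pp1:4 pp2:4 pp3:2 pp4:1
Op 7: write(P1, v0, 140). refcount(pp4)=1 -> write in place. 5 ppages; refcounts: pp0:1 pp1:4 pp2:4 pp3:2 pp4:1

yes yes no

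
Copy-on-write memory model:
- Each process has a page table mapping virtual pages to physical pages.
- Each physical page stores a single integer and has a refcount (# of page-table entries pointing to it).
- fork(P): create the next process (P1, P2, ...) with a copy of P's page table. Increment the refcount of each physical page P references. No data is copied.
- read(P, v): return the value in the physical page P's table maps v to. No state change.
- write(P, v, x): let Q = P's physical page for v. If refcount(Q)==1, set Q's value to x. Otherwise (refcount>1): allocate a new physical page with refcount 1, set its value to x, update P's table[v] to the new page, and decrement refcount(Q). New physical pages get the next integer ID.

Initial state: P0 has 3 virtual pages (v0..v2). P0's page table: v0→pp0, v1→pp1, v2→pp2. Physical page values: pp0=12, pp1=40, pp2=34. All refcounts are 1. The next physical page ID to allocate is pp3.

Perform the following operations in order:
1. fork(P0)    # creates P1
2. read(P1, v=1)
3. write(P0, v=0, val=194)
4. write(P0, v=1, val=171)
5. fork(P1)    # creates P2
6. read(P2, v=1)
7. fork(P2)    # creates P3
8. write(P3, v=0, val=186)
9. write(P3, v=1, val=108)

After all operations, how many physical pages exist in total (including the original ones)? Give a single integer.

Op 1: fork(P0) -> P1. 3 ppages; refcounts: pp0:2 pp1:2 pp2:2
Op 2: read(P1, v1) -> 40. No state change.
Op 3: write(P0, v0, 194). refcount(pp0)=2>1 -> COPY to pp3. 4 ppages; refcounts: pp0:1 pp1:2 pp2:2 pp3:1
Op 4: write(P0, v1, 171). refcount(pp1)=2>1 -> COPY to pp4. 5 ppages; refcounts: pp0:1 pp1:1 pp2:2 pp3:1 pp4:1
Op 5: fork(P1) -> P2. 5 ppages; refcounts: pp0:2 pp1:2 pp2:3 pp3:1 pp4:1
Op 6: read(P2, v1) -> 40. No state change.
Op 7: fork(P2) -> P3. 5 ppages; refcounts: pp0:3 pp1:3 pp2:4 pp3:1 pp4:1
Op 8: write(P3, v0, 186). refcount(pp0)=3>1 -> COPY to pp5. 6 ppages; refcounts: pp0:2 pp1:3 pp2:4 pp3:1 pp4:1 pp5:1
Op 9: write(P3, v1, 108). refcount(pp1)=3>1 -> COPY to pp6. 7 ppages; refcounts: pp0:2 pp1:2 pp2:4 pp3:1 pp4:1 pp5:1 pp6:1

Answer: 7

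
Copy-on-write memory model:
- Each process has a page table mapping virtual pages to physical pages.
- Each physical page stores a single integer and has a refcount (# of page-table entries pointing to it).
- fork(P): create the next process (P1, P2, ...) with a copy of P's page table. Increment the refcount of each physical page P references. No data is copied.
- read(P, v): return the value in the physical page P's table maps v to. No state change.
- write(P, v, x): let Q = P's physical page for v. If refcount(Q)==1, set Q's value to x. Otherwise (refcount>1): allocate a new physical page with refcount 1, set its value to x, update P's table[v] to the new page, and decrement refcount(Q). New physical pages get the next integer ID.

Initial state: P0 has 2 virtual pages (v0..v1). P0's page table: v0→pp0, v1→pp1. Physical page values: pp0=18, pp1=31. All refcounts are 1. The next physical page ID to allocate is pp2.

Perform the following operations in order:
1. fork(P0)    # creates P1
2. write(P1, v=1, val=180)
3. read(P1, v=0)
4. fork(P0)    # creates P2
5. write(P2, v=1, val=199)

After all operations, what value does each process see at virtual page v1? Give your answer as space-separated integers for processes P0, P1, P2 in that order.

Op 1: fork(P0) -> P1. 2 ppages; refcounts: pp0:2 pp1:2
Op 2: write(P1, v1, 180). refcount(pp1)=2>1 -> COPY to pp2. 3 ppages; refcounts: pp0:2 pp1:1 pp2:1
Op 3: read(P1, v0) -> 18. No state change.
Op 4: fork(P0) -> P2. 3 ppages; refcounts: pp0:3 pp1:2 pp2:1
Op 5: write(P2, v1, 199). refcount(pp1)=2>1 -> COPY to pp3. 4 ppages; refcounts: pp0:3 pp1:1 pp2:1 pp3:1
P0: v1 -> pp1 = 31
P1: v1 -> pp2 = 180
P2: v1 -> pp3 = 199

Answer: 31 180 199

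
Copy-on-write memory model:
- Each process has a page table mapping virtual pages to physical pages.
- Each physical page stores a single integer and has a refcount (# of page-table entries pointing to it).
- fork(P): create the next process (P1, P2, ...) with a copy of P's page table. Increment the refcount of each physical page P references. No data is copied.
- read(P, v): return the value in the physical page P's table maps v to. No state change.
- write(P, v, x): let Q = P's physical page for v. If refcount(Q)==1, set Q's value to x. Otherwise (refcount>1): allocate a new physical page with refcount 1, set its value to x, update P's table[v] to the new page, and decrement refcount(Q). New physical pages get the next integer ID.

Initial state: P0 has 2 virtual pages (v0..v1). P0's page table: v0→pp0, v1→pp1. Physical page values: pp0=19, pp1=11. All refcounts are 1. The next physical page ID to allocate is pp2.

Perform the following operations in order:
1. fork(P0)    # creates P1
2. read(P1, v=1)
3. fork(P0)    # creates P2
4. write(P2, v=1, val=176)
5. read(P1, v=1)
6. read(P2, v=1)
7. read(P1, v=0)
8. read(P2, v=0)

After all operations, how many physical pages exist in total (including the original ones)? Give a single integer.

Op 1: fork(P0) -> P1. 2 ppages; refcounts: pp0:2 pp1:2
Op 2: read(P1, v1) -> 11. No state change.
Op 3: fork(P0) -> P2. 2 ppages; refcounts: pp0:3 pp1:3
Op 4: write(P2, v1, 176). refcount(pp1)=3>1 -> COPY to pp2. 3 ppages; refcounts: pp0:3 pp1:2 pp2:1
Op 5: read(P1, v1) -> 11. No state change.
Op 6: read(P2, v1) -> 176. No state change.
Op 7: read(P1, v0) -> 19. No state change.
Op 8: read(P2, v0) -> 19. No state change.

Answer: 3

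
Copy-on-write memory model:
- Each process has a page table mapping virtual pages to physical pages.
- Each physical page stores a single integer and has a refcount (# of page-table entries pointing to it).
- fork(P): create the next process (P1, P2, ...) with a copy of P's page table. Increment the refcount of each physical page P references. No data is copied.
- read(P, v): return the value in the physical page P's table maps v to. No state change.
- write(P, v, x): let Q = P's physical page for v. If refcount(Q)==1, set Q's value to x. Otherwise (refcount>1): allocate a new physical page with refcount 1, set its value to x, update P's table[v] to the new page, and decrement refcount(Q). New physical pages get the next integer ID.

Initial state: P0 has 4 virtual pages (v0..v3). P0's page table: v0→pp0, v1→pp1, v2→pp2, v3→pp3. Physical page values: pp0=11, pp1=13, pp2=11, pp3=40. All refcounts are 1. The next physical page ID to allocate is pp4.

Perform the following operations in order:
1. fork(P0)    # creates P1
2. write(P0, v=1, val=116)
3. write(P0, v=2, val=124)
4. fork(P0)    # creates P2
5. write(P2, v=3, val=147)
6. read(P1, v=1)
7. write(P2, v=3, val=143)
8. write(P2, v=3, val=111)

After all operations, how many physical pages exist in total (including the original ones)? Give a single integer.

Answer: 7

Derivation:
Op 1: fork(P0) -> P1. 4 ppages; refcounts: pp0:2 pp1:2 pp2:2 pp3:2
Op 2: write(P0, v1, 116). refcount(pp1)=2>1 -> COPY to pp4. 5 ppages; refcounts: pp0:2 pp1:1 pp2:2 pp3:2 pp4:1
Op 3: write(P0, v2, 124). refcount(pp2)=2>1 -> COPY to pp5. 6 ppages; refcounts: pp0:2 pp1:1 pp2:1 pp3:2 pp4:1 pp5:1
Op 4: fork(P0) -> P2. 6 ppages; refcounts: pp0:3 pp1:1 pp2:1 pp3:3 pp4:2 pp5:2
Op 5: write(P2, v3, 147). refcount(pp3)=3>1 -> COPY to pp6. 7 ppages; refcounts: pp0:3 pp1:1 pp2:1 pp3:2 pp4:2 pp5:2 pp6:1
Op 6: read(P1, v1) -> 13. No state change.
Op 7: write(P2, v3, 143). refcount(pp6)=1 -> write in place. 7 ppages; refcounts: pp0:3 pp1:1 pp2:1 pp3:2 pp4:2 pp5:2 pp6:1
Op 8: write(P2, v3, 111). refcount(pp6)=1 -> write in place. 7 ppages; refcounts: pp0:3 pp1:1 pp2:1 pp3:2 pp4:2 pp5:2 pp6:1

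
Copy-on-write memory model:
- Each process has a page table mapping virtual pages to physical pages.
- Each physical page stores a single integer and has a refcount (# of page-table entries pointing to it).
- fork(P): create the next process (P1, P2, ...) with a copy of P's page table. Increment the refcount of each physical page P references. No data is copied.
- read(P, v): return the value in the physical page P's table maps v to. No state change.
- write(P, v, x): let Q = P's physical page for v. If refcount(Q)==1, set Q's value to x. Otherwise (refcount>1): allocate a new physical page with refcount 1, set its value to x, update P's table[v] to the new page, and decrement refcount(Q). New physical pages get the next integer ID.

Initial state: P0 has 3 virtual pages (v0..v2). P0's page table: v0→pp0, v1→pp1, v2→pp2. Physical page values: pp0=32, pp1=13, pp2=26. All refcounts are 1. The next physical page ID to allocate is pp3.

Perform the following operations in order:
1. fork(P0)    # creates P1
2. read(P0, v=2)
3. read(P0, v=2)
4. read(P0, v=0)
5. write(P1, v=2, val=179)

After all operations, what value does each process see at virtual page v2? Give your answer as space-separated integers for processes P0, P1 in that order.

Answer: 26 179

Derivation:
Op 1: fork(P0) -> P1. 3 ppages; refcounts: pp0:2 pp1:2 pp2:2
Op 2: read(P0, v2) -> 26. No state change.
Op 3: read(P0, v2) -> 26. No state change.
Op 4: read(P0, v0) -> 32. No state change.
Op 5: write(P1, v2, 179). refcount(pp2)=2>1 -> COPY to pp3. 4 ppages; refcounts: pp0:2 pp1:2 pp2:1 pp3:1
P0: v2 -> pp2 = 26
P1: v2 -> pp3 = 179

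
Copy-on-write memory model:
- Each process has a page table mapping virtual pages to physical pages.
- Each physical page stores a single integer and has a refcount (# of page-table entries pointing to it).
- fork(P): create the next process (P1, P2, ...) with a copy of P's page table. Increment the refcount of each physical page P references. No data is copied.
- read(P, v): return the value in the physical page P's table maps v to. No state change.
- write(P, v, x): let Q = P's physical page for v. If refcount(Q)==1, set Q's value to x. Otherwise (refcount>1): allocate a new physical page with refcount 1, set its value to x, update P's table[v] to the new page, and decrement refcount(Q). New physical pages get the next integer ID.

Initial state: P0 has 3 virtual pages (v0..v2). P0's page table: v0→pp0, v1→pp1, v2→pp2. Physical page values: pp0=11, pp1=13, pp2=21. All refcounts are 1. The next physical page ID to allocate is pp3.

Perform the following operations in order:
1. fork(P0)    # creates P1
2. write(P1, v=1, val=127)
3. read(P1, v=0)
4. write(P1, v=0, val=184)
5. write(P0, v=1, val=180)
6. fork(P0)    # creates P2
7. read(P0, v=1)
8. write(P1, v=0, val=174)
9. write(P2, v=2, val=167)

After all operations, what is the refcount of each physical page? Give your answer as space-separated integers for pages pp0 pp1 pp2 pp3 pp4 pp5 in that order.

Op 1: fork(P0) -> P1. 3 ppages; refcounts: pp0:2 pp1:2 pp2:2
Op 2: write(P1, v1, 127). refcount(pp1)=2>1 -> COPY to pp3. 4 ppages; refcounts: pp0:2 pp1:1 pp2:2 pp3:1
Op 3: read(P1, v0) -> 11. No state change.
Op 4: write(P1, v0, 184). refcount(pp0)=2>1 -> COPY to pp4. 5 ppages; refcounts: pp0:1 pp1:1 pp2:2 pp3:1 pp4:1
Op 5: write(P0, v1, 180). refcount(pp1)=1 -> write in place. 5 ppages; refcounts: pp0:1 pp1:1 pp2:2 pp3:1 pp4:1
Op 6: fork(P0) -> P2. 5 ppages; refcounts: pp0:2 pp1:2 pp2:3 pp3:1 pp4:1
Op 7: read(P0, v1) -> 180. No state change.
Op 8: write(P1, v0, 174). refcount(pp4)=1 -> write in place. 5 ppages; refcounts: pp0:2 pp1:2 pp2:3 pp3:1 pp4:1
Op 9: write(P2, v2, 167). refcount(pp2)=3>1 -> COPY to pp5. 6 ppages; refcounts: pp0:2 pp1:2 pp2:2 pp3:1 pp4:1 pp5:1

Answer: 2 2 2 1 1 1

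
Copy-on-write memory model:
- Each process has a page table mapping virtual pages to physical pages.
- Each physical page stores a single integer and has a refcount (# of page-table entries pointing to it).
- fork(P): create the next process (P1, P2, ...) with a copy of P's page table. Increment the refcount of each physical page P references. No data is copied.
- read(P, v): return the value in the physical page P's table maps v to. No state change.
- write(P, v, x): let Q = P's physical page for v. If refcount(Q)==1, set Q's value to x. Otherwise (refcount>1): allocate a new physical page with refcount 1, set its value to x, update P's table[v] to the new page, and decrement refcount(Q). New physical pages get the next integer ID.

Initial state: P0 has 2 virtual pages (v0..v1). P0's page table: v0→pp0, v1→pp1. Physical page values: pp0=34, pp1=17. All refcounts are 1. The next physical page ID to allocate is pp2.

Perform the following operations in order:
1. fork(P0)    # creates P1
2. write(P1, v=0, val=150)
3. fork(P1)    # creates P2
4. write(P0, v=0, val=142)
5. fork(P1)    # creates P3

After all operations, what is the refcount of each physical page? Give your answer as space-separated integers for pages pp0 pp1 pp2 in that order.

Answer: 1 4 3

Derivation:
Op 1: fork(P0) -> P1. 2 ppages; refcounts: pp0:2 pp1:2
Op 2: write(P1, v0, 150). refcount(pp0)=2>1 -> COPY to pp2. 3 ppages; refcounts: pp0:1 pp1:2 pp2:1
Op 3: fork(P1) -> P2. 3 ppages; refcounts: pp0:1 pp1:3 pp2:2
Op 4: write(P0, v0, 142). refcount(pp0)=1 -> write in place. 3 ppages; refcounts: pp0:1 pp1:3 pp2:2
Op 5: fork(P1) -> P3. 3 ppages; refcounts: pp0:1 pp1:4 pp2:3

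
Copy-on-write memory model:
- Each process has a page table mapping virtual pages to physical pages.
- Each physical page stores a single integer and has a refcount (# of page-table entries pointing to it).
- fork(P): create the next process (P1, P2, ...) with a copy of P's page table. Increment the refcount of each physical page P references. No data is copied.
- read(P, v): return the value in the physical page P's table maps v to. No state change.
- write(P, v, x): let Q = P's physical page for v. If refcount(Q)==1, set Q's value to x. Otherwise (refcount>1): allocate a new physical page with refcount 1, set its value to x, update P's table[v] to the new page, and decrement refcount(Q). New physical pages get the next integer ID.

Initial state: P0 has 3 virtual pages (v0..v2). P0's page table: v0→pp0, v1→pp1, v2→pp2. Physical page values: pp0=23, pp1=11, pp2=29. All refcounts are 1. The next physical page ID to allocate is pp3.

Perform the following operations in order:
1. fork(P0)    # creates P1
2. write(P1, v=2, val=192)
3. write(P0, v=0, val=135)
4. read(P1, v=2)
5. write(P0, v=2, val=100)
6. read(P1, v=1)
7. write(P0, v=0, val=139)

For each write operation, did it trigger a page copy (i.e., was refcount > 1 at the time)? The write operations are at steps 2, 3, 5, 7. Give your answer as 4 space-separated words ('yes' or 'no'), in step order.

Op 1: fork(P0) -> P1. 3 ppages; refcounts: pp0:2 pp1:2 pp2:2
Op 2: write(P1, v2, 192). refcount(pp2)=2>1 -> COPY to pp3. 4 ppages; refcounts: pp0:2 pp1:2 pp2:1 pp3:1
Op 3: write(P0, v0, 135). refcount(pp0)=2>1 -> COPY to pp4. 5 ppages; refcounts: pp0:1 pp1:2 pp2:1 pp3:1 pp4:1
Op 4: read(P1, v2) -> 192. No state change.
Op 5: write(P0, v2, 100). refcount(pp2)=1 -> write in place. 5 ppages; refcounts: pp0:1 pp1:2 pp2:1 pp3:1 pp4:1
Op 6: read(P1, v1) -> 11. No state change.
Op 7: write(P0, v0, 139). refcount(pp4)=1 -> write in place. 5 ppages; refcounts: pp0:1 pp1:2 pp2:1 pp3:1 pp4:1

yes yes no no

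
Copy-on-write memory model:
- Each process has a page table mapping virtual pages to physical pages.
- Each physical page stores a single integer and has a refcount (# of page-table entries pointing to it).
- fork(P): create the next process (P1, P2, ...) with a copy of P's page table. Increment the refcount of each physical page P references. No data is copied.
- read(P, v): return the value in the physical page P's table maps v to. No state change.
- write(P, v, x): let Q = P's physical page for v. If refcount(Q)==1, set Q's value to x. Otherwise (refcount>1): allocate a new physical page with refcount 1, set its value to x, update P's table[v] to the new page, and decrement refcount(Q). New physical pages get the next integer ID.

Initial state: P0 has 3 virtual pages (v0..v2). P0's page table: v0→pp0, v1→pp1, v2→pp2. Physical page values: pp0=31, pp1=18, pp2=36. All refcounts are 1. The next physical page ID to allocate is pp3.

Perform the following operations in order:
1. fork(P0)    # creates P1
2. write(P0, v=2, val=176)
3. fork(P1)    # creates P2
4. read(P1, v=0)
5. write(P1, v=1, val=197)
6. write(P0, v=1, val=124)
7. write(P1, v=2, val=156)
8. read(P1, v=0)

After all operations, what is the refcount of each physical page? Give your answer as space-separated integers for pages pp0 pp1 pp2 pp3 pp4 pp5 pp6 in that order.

Answer: 3 1 1 1 1 1 1

Derivation:
Op 1: fork(P0) -> P1. 3 ppages; refcounts: pp0:2 pp1:2 pp2:2
Op 2: write(P0, v2, 176). refcount(pp2)=2>1 -> COPY to pp3. 4 ppages; refcounts: pp0:2 pp1:2 pp2:1 pp3:1
Op 3: fork(P1) -> P2. 4 ppages; refcounts: pp0:3 pp1:3 pp2:2 pp3:1
Op 4: read(P1, v0) -> 31. No state change.
Op 5: write(P1, v1, 197). refcount(pp1)=3>1 -> COPY to pp4. 5 ppages; refcounts: pp0:3 pp1:2 pp2:2 pp3:1 pp4:1
Op 6: write(P0, v1, 124). refcount(pp1)=2>1 -> COPY to pp5. 6 ppages; refcounts: pp0:3 pp1:1 pp2:2 pp3:1 pp4:1 pp5:1
Op 7: write(P1, v2, 156). refcount(pp2)=2>1 -> COPY to pp6. 7 ppages; refcounts: pp0:3 pp1:1 pp2:1 pp3:1 pp4:1 pp5:1 pp6:1
Op 8: read(P1, v0) -> 31. No state change.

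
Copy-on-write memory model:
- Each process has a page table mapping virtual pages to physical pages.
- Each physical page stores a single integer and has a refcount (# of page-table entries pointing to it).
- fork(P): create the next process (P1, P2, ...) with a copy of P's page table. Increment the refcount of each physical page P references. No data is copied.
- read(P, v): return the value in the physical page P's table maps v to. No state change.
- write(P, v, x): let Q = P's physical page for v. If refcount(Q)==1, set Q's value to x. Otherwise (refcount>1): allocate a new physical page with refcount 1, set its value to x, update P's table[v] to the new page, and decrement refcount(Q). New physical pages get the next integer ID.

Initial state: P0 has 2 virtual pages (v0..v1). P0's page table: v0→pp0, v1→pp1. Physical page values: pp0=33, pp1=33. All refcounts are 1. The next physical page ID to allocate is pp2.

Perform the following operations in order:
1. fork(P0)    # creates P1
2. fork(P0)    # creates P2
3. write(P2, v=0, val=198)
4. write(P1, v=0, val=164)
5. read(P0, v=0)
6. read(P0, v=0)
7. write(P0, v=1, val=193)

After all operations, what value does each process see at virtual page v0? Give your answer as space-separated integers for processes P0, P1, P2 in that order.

Op 1: fork(P0) -> P1. 2 ppages; refcounts: pp0:2 pp1:2
Op 2: fork(P0) -> P2. 2 ppages; refcounts: pp0:3 pp1:3
Op 3: write(P2, v0, 198). refcount(pp0)=3>1 -> COPY to pp2. 3 ppages; refcounts: pp0:2 pp1:3 pp2:1
Op 4: write(P1, v0, 164). refcount(pp0)=2>1 -> COPY to pp3. 4 ppages; refcounts: pp0:1 pp1:3 pp2:1 pp3:1
Op 5: read(P0, v0) -> 33. No state change.
Op 6: read(P0, v0) -> 33. No state change.
Op 7: write(P0, v1, 193). refcount(pp1)=3>1 -> COPY to pp4. 5 ppages; refcounts: pp0:1 pp1:2 pp2:1 pp3:1 pp4:1
P0: v0 -> pp0 = 33
P1: v0 -> pp3 = 164
P2: v0 -> pp2 = 198

Answer: 33 164 198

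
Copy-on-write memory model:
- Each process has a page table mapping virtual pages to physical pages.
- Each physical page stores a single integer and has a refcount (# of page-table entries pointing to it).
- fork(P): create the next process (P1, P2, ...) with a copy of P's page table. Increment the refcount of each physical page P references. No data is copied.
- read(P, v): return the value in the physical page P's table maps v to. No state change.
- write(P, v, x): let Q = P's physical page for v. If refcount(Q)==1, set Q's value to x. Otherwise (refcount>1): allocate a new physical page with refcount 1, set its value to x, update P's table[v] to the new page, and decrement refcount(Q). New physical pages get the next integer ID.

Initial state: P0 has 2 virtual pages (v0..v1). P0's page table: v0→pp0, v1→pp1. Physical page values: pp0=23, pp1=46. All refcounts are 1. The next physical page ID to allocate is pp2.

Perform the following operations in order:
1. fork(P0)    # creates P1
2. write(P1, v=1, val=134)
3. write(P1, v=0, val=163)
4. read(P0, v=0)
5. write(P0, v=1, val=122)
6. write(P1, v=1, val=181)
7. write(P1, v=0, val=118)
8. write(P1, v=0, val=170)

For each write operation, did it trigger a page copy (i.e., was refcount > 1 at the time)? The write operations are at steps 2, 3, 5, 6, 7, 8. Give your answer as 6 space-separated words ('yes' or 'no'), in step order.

Op 1: fork(P0) -> P1. 2 ppages; refcounts: pp0:2 pp1:2
Op 2: write(P1, v1, 134). refcount(pp1)=2>1 -> COPY to pp2. 3 ppages; refcounts: pp0:2 pp1:1 pp2:1
Op 3: write(P1, v0, 163). refcount(pp0)=2>1 -> COPY to pp3. 4 ppages; refcounts: pp0:1 pp1:1 pp2:1 pp3:1
Op 4: read(P0, v0) -> 23. No state change.
Op 5: write(P0, v1, 122). refcount(pp1)=1 -> write in place. 4 ppages; refcounts: pp0:1 pp1:1 pp2:1 pp3:1
Op 6: write(P1, v1, 181). refcount(pp2)=1 -> write in place. 4 ppages; refcounts: pp0:1 pp1:1 pp2:1 pp3:1
Op 7: write(P1, v0, 118). refcount(pp3)=1 -> write in place. 4 ppages; refcounts: pp0:1 pp1:1 pp2:1 pp3:1
Op 8: write(P1, v0, 170). refcount(pp3)=1 -> write in place. 4 ppages; refcounts: pp0:1 pp1:1 pp2:1 pp3:1

yes yes no no no no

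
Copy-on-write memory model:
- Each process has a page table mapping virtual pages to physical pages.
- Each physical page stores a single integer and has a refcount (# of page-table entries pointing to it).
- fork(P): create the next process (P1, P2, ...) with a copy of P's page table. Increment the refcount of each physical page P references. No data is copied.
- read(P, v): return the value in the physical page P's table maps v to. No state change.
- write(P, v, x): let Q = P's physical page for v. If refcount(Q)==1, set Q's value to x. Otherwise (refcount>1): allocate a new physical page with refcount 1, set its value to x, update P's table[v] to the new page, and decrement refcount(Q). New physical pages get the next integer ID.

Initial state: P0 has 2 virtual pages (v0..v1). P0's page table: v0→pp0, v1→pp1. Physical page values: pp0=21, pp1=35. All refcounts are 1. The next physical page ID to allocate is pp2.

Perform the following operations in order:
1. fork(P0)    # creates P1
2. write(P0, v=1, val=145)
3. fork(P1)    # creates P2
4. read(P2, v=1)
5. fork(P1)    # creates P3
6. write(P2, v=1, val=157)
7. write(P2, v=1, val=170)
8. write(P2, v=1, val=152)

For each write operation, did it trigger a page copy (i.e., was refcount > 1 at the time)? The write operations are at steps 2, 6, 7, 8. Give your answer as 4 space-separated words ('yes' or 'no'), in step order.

Op 1: fork(P0) -> P1. 2 ppages; refcounts: pp0:2 pp1:2
Op 2: write(P0, v1, 145). refcount(pp1)=2>1 -> COPY to pp2. 3 ppages; refcounts: pp0:2 pp1:1 pp2:1
Op 3: fork(P1) -> P2. 3 ppages; refcounts: pp0:3 pp1:2 pp2:1
Op 4: read(P2, v1) -> 35. No state change.
Op 5: fork(P1) -> P3. 3 ppages; refcounts: pp0:4 pp1:3 pp2:1
Op 6: write(P2, v1, 157). refcount(pp1)=3>1 -> COPY to pp3. 4 ppages; refcounts: pp0:4 pp1:2 pp2:1 pp3:1
Op 7: write(P2, v1, 170). refcount(pp3)=1 -> write in place. 4 ppages; refcounts: pp0:4 pp1:2 pp2:1 pp3:1
Op 8: write(P2, v1, 152). refcount(pp3)=1 -> write in place. 4 ppages; refcounts: pp0:4 pp1:2 pp2:1 pp3:1

yes yes no no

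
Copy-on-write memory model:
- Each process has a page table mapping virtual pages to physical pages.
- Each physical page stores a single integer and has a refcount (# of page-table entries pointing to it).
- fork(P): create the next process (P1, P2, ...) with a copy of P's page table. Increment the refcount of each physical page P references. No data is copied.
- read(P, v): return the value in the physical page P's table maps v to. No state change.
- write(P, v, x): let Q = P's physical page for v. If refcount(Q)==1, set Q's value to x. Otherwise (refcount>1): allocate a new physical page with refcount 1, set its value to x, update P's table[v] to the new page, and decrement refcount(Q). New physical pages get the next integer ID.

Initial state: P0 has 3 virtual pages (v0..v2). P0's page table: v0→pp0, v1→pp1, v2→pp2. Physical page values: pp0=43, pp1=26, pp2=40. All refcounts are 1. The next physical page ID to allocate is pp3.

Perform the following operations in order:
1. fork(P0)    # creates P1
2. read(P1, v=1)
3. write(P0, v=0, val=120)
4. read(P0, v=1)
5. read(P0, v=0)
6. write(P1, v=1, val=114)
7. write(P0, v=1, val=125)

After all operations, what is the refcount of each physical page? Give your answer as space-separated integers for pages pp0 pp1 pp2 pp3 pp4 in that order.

Op 1: fork(P0) -> P1. 3 ppages; refcounts: pp0:2 pp1:2 pp2:2
Op 2: read(P1, v1) -> 26. No state change.
Op 3: write(P0, v0, 120). refcount(pp0)=2>1 -> COPY to pp3. 4 ppages; refcounts: pp0:1 pp1:2 pp2:2 pp3:1
Op 4: read(P0, v1) -> 26. No state change.
Op 5: read(P0, v0) -> 120. No state change.
Op 6: write(P1, v1, 114). refcount(pp1)=2>1 -> COPY to pp4. 5 ppages; refcounts: pp0:1 pp1:1 pp2:2 pp3:1 pp4:1
Op 7: write(P0, v1, 125). refcount(pp1)=1 -> write in place. 5 ppages; refcounts: pp0:1 pp1:1 pp2:2 pp3:1 pp4:1

Answer: 1 1 2 1 1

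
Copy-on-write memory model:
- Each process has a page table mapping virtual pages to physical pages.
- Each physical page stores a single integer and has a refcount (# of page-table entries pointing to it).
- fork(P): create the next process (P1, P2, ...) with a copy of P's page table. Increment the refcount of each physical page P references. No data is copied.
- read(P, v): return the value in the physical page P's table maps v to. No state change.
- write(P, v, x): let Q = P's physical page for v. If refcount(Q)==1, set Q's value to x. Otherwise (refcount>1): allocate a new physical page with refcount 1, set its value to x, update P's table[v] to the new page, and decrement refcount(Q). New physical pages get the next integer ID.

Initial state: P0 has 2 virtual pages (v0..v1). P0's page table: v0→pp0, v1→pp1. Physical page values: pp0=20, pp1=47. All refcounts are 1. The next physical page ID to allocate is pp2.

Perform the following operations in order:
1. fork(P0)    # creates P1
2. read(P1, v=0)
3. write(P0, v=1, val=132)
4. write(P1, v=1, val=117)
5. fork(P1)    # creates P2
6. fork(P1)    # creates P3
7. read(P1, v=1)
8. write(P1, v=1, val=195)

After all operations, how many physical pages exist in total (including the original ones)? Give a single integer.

Op 1: fork(P0) -> P1. 2 ppages; refcounts: pp0:2 pp1:2
Op 2: read(P1, v0) -> 20. No state change.
Op 3: write(P0, v1, 132). refcount(pp1)=2>1 -> COPY to pp2. 3 ppages; refcounts: pp0:2 pp1:1 pp2:1
Op 4: write(P1, v1, 117). refcount(pp1)=1 -> write in place. 3 ppages; refcounts: pp0:2 pp1:1 pp2:1
Op 5: fork(P1) -> P2. 3 ppages; refcounts: pp0:3 pp1:2 pp2:1
Op 6: fork(P1) -> P3. 3 ppages; refcounts: pp0:4 pp1:3 pp2:1
Op 7: read(P1, v1) -> 117. No state change.
Op 8: write(P1, v1, 195). refcount(pp1)=3>1 -> COPY to pp3. 4 ppages; refcounts: pp0:4 pp1:2 pp2:1 pp3:1

Answer: 4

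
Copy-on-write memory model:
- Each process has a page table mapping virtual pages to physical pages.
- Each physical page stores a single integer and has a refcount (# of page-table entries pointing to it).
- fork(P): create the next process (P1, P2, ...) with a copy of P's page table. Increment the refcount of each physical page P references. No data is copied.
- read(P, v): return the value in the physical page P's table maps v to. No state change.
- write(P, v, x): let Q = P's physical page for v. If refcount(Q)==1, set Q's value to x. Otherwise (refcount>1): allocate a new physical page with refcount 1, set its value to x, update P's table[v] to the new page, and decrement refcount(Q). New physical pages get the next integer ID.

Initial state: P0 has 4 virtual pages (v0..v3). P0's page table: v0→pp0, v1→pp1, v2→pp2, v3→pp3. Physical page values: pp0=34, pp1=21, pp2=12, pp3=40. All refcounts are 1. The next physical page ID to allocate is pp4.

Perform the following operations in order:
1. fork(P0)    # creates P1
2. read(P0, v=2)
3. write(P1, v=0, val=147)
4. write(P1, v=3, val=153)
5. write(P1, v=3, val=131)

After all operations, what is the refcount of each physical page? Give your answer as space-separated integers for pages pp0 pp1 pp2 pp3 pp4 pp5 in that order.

Op 1: fork(P0) -> P1. 4 ppages; refcounts: pp0:2 pp1:2 pp2:2 pp3:2
Op 2: read(P0, v2) -> 12. No state change.
Op 3: write(P1, v0, 147). refcount(pp0)=2>1 -> COPY to pp4. 5 ppages; refcounts: pp0:1 pp1:2 pp2:2 pp3:2 pp4:1
Op 4: write(P1, v3, 153). refcount(pp3)=2>1 -> COPY to pp5. 6 ppages; refcounts: pp0:1 pp1:2 pp2:2 pp3:1 pp4:1 pp5:1
Op 5: write(P1, v3, 131). refcount(pp5)=1 -> write in place. 6 ppages; refcounts: pp0:1 pp1:2 pp2:2 pp3:1 pp4:1 pp5:1

Answer: 1 2 2 1 1 1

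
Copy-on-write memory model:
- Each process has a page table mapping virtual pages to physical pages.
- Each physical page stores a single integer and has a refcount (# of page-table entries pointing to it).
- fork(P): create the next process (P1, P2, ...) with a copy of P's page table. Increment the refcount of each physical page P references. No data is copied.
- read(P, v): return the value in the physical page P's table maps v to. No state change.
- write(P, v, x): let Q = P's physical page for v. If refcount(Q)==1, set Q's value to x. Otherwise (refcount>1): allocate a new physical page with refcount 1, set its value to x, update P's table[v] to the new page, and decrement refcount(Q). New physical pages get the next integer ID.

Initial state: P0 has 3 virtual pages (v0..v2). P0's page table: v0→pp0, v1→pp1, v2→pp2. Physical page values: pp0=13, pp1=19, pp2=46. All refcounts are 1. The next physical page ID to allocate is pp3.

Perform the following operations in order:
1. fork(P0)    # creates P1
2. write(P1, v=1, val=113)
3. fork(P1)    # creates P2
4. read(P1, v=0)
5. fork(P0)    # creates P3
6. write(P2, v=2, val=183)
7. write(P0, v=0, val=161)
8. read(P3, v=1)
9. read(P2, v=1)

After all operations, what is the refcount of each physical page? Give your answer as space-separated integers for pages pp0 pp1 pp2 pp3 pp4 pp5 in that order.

Answer: 3 2 3 2 1 1

Derivation:
Op 1: fork(P0) -> P1. 3 ppages; refcounts: pp0:2 pp1:2 pp2:2
Op 2: write(P1, v1, 113). refcount(pp1)=2>1 -> COPY to pp3. 4 ppages; refcounts: pp0:2 pp1:1 pp2:2 pp3:1
Op 3: fork(P1) -> P2. 4 ppages; refcounts: pp0:3 pp1:1 pp2:3 pp3:2
Op 4: read(P1, v0) -> 13. No state change.
Op 5: fork(P0) -> P3. 4 ppages; refcounts: pp0:4 pp1:2 pp2:4 pp3:2
Op 6: write(P2, v2, 183). refcount(pp2)=4>1 -> COPY to pp4. 5 ppages; refcounts: pp0:4 pp1:2 pp2:3 pp3:2 pp4:1
Op 7: write(P0, v0, 161). refcount(pp0)=4>1 -> COPY to pp5. 6 ppages; refcounts: pp0:3 pp1:2 pp2:3 pp3:2 pp4:1 pp5:1
Op 8: read(P3, v1) -> 19. No state change.
Op 9: read(P2, v1) -> 113. No state change.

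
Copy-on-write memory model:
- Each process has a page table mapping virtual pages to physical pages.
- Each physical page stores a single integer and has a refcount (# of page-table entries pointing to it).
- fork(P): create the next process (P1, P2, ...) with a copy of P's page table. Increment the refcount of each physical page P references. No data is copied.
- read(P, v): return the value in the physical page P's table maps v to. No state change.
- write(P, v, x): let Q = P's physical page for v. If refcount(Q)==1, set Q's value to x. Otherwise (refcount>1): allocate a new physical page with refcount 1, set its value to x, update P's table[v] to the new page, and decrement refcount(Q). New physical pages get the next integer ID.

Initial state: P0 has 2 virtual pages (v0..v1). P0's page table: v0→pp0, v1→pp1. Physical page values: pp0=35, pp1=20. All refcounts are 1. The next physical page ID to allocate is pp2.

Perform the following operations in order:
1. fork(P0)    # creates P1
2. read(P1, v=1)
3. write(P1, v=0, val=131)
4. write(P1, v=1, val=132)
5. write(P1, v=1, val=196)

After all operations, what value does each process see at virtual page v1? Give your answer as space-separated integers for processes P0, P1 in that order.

Answer: 20 196

Derivation:
Op 1: fork(P0) -> P1. 2 ppages; refcounts: pp0:2 pp1:2
Op 2: read(P1, v1) -> 20. No state change.
Op 3: write(P1, v0, 131). refcount(pp0)=2>1 -> COPY to pp2. 3 ppages; refcounts: pp0:1 pp1:2 pp2:1
Op 4: write(P1, v1, 132). refcount(pp1)=2>1 -> COPY to pp3. 4 ppages; refcounts: pp0:1 pp1:1 pp2:1 pp3:1
Op 5: write(P1, v1, 196). refcount(pp3)=1 -> write in place. 4 ppages; refcounts: pp0:1 pp1:1 pp2:1 pp3:1
P0: v1 -> pp1 = 20
P1: v1 -> pp3 = 196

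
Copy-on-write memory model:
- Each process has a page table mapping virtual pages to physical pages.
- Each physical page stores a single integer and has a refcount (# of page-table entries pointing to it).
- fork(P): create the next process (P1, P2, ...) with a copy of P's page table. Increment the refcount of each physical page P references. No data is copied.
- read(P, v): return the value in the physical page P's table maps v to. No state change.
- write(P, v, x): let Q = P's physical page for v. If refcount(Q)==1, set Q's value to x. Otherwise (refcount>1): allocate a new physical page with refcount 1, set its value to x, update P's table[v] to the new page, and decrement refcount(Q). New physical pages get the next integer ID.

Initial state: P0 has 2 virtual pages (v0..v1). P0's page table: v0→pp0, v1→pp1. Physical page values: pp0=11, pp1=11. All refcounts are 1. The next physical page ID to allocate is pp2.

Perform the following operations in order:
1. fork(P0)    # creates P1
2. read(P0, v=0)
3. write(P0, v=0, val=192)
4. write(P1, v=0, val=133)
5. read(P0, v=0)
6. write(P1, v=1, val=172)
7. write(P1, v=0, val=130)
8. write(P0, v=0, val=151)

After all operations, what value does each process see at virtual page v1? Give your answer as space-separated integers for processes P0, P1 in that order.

Answer: 11 172

Derivation:
Op 1: fork(P0) -> P1. 2 ppages; refcounts: pp0:2 pp1:2
Op 2: read(P0, v0) -> 11. No state change.
Op 3: write(P0, v0, 192). refcount(pp0)=2>1 -> COPY to pp2. 3 ppages; refcounts: pp0:1 pp1:2 pp2:1
Op 4: write(P1, v0, 133). refcount(pp0)=1 -> write in place. 3 ppages; refcounts: pp0:1 pp1:2 pp2:1
Op 5: read(P0, v0) -> 192. No state change.
Op 6: write(P1, v1, 172). refcount(pp1)=2>1 -> COPY to pp3. 4 ppages; refcounts: pp0:1 pp1:1 pp2:1 pp3:1
Op 7: write(P1, v0, 130). refcount(pp0)=1 -> write in place. 4 ppages; refcounts: pp0:1 pp1:1 pp2:1 pp3:1
Op 8: write(P0, v0, 151). refcount(pp2)=1 -> write in place. 4 ppages; refcounts: pp0:1 pp1:1 pp2:1 pp3:1
P0: v1 -> pp1 = 11
P1: v1 -> pp3 = 172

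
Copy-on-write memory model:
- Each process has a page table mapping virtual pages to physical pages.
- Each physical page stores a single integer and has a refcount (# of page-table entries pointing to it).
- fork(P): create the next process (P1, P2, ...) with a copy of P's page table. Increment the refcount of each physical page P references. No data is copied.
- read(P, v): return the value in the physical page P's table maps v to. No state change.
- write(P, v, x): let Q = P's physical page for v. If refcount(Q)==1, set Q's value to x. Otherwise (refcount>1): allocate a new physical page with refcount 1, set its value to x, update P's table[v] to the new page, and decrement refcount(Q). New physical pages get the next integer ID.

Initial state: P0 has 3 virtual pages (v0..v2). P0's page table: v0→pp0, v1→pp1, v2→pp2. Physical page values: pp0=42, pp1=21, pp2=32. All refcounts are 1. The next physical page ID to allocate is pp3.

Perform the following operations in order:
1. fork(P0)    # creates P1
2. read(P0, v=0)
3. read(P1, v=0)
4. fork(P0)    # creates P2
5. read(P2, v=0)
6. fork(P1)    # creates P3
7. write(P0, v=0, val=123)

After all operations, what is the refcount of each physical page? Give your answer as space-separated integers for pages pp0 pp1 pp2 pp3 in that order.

Answer: 3 4 4 1

Derivation:
Op 1: fork(P0) -> P1. 3 ppages; refcounts: pp0:2 pp1:2 pp2:2
Op 2: read(P0, v0) -> 42. No state change.
Op 3: read(P1, v0) -> 42. No state change.
Op 4: fork(P0) -> P2. 3 ppages; refcounts: pp0:3 pp1:3 pp2:3
Op 5: read(P2, v0) -> 42. No state change.
Op 6: fork(P1) -> P3. 3 ppages; refcounts: pp0:4 pp1:4 pp2:4
Op 7: write(P0, v0, 123). refcount(pp0)=4>1 -> COPY to pp3. 4 ppages; refcounts: pp0:3 pp1:4 pp2:4 pp3:1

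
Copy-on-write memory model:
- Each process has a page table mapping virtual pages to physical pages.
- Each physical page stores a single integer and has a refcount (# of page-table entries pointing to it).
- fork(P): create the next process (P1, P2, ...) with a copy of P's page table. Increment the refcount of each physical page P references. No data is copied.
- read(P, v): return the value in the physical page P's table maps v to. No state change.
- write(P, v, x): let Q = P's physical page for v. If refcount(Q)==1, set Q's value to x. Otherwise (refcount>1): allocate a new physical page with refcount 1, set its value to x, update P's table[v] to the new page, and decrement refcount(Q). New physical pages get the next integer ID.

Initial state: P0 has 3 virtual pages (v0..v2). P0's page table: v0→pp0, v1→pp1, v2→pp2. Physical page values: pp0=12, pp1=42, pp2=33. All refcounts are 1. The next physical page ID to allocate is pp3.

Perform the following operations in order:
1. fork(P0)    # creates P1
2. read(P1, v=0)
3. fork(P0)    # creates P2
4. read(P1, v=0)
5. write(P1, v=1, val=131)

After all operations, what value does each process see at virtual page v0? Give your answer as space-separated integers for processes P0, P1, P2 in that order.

Answer: 12 12 12

Derivation:
Op 1: fork(P0) -> P1. 3 ppages; refcounts: pp0:2 pp1:2 pp2:2
Op 2: read(P1, v0) -> 12. No state change.
Op 3: fork(P0) -> P2. 3 ppages; refcounts: pp0:3 pp1:3 pp2:3
Op 4: read(P1, v0) -> 12. No state change.
Op 5: write(P1, v1, 131). refcount(pp1)=3>1 -> COPY to pp3. 4 ppages; refcounts: pp0:3 pp1:2 pp2:3 pp3:1
P0: v0 -> pp0 = 12
P1: v0 -> pp0 = 12
P2: v0 -> pp0 = 12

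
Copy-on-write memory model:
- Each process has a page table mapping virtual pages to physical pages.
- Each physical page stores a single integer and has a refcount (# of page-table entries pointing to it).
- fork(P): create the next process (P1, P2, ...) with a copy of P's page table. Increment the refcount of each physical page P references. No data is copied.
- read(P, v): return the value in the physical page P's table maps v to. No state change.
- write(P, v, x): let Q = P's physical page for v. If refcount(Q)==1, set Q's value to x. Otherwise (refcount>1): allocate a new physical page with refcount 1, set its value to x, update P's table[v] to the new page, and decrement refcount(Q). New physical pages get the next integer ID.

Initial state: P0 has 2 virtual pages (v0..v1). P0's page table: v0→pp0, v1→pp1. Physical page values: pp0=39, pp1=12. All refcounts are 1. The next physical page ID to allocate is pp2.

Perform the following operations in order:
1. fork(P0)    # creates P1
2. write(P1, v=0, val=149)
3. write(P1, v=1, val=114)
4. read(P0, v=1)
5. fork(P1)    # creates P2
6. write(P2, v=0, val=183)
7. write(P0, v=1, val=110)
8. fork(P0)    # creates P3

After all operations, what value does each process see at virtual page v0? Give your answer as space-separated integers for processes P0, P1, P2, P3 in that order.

Op 1: fork(P0) -> P1. 2 ppages; refcounts: pp0:2 pp1:2
Op 2: write(P1, v0, 149). refcount(pp0)=2>1 -> COPY to pp2. 3 ppages; refcounts: pp0:1 pp1:2 pp2:1
Op 3: write(P1, v1, 114). refcount(pp1)=2>1 -> COPY to pp3. 4 ppages; refcounts: pp0:1 pp1:1 pp2:1 pp3:1
Op 4: read(P0, v1) -> 12. No state change.
Op 5: fork(P1) -> P2. 4 ppages; refcounts: pp0:1 pp1:1 pp2:2 pp3:2
Op 6: write(P2, v0, 183). refcount(pp2)=2>1 -> COPY to pp4. 5 ppages; refcounts: pp0:1 pp1:1 pp2:1 pp3:2 pp4:1
Op 7: write(P0, v1, 110). refcount(pp1)=1 -> write in place. 5 ppages; refcounts: pp0:1 pp1:1 pp2:1 pp3:2 pp4:1
Op 8: fork(P0) -> P3. 5 ppages; refcounts: pp0:2 pp1:2 pp2:1 pp3:2 pp4:1
P0: v0 -> pp0 = 39
P1: v0 -> pp2 = 149
P2: v0 -> pp4 = 183
P3: v0 -> pp0 = 39

Answer: 39 149 183 39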